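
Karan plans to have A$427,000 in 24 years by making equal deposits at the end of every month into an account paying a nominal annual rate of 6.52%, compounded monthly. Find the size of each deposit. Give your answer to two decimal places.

i = 0.0652/12 = 0.00543333 per month; n = 24·12 = 288.
FV-annuity factor = 692.301973; PMT = 427000 / 692.301973 = 616.7829

A$616.78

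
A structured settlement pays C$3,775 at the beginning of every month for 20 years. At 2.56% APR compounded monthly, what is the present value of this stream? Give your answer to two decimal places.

i = 0.0256/12 = 0.00213333 per month; n = 20·12 = 240.
PV = 3775 × [1 − (1+0.00213333)^(−240)] / 0.00213333 × (1+i) = 3775 × 188.077233 = 709,991.5549
(annuity-due: payments at period start, so ×(1+i).)

C$709,991.55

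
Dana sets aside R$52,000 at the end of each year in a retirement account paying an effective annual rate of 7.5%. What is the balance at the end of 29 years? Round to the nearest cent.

FV = 52000 × [(1+0.075)^29 − 1] / 0.075 = 52000 × 95.255258 = 4,953,273.4242

R$4,953,273.42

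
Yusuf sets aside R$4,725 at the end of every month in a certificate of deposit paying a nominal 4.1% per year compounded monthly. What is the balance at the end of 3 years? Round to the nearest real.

i = 0.041/12 = 0.00341667 per month; n = 3·12 = 36.
FV = PMT · [(1+i)^n − 1] / i = 4725 · 38.238251 = 180,675.7374

R$180,676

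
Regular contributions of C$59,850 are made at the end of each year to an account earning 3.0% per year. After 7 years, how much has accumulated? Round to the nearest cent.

C$458,598.36

Accumulation factor s(7|0.03) = 7.662462; FV = 59850 × 7.662462 = 458,598.3615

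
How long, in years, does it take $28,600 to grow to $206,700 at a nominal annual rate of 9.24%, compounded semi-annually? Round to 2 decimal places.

21.90 years

Periodic rate i = 0.0924/2 = 0.0462.
n = ln(206700/28600) / ln(1+0.0462) = ln(7.22727) / 0.045165 = 43.7923 half-years
= 43.7923/2 years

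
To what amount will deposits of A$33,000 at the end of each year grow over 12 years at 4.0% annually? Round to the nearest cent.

A$495,851.58

FV = PMT · [(1+i)^n − 1] / i = 33000 · 15.025805 = 495,851.5803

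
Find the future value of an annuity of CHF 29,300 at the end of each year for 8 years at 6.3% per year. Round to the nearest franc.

Accumulation factor s(8|0.063) = 10.004678; FV = 29300 × 10.004678 = 293,137.0580

CHF 293,137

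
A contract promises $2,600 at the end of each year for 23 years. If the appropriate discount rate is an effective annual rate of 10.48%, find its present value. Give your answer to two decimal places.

$22,302.54

Annuity factor a(23|0.1048) = 8.577902; PV = 2600 × 8.577902 = 22,302.5446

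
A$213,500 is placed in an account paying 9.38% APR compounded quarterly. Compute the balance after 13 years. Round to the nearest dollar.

A$712,628

Periodic rate i = 0.0938/4 = 0.02345; n = 13 × 4 = 52 periods.
FV = 213,500 × (1 + 0.02345)^52 = 712,627.6300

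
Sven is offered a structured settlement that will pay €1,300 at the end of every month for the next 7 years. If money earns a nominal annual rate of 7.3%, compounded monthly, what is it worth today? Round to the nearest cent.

€85,303.20

With 12 periods per year: i = 0.00608333, n = 84.
PV = 1300 × [1 − (1+0.00608333)^(−84)] / 0.00608333 = 1300 × 65.617849 = 85,303.2040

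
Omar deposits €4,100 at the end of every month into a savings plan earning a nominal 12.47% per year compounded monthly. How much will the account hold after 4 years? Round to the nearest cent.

€253,500.71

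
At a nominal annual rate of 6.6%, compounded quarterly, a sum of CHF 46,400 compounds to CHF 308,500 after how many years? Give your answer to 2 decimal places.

Periodic rate i = 0.066/4 = 0.0165.
(1+i)^n = 308500/46400 = 6.64871, so n = ln 6.64871 / ln 1.0165 = 115.7581 quarters
= 115.7581/4 years

28.94 years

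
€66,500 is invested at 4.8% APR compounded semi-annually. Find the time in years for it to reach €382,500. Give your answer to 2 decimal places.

36.88 years

Periodic rate i = 0.048/2 = 0.024.
n = ln(382500/66500) / ln(1+0.024) = ln(5.75188) / 0.023717 = 73.7683 half-years
= 73.7683/2 years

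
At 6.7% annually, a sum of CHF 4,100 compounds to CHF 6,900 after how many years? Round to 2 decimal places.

8.03 years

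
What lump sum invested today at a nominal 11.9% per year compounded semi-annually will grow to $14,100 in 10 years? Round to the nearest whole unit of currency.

$4,438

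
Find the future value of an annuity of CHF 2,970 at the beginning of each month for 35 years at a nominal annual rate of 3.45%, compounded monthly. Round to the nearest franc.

CHF 2,423,568

With 12 periods per year: i = 0.002875, n = 420.
Accumulation factor s(420|0.002875) × (1+i) = 816.016244; FV = 2970 × 816.016244 = 2,423,568.2437
(Beginning-of-period payments → annuity-due factor ×(1+i).)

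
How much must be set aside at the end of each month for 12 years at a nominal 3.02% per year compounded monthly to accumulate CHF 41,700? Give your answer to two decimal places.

Periodic rate i = 0.0302/12 = 0.00251667; n = 12 × 12 = 144 periods.
FV-annuity factor = 173.292550; PMT = 41700 / 173.292550 = 240.6335

CHF 240.63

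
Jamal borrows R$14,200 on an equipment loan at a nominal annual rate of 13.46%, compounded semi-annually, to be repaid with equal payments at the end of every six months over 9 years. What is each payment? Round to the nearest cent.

R$1,384.27

With 2 periods per year: i = 0.0673, n = 18.
Annuity-PV factor = 10.258100; PMT = 14200 / 10.258100 = 1,384.2719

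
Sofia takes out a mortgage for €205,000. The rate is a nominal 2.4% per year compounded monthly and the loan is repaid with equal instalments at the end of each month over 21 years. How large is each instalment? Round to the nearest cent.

€1,036.44

i = 0.024/12 = 0.002 per month; n = 21·12 = 252.
Annuity-PV factor = 197.793237; PMT = 205000 / 197.793237 = 1,036.4358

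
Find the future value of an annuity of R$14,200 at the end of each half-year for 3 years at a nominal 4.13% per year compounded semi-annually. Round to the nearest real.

R$89,721

Periodic rate i = 0.0413/2 = 0.02065; n = 3 × 2 = 6 periods.
FV = PMT · [(1+i)^n − 1] / i = 14200 · 6.318412 = 89,721.4451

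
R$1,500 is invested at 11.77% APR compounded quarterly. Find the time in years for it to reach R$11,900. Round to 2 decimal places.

Periodic rate i = 0.1177/4 = 0.029425.
n = ln(11900/1500) / ln(1+0.029425) = ln(7.93333) / 0.029000 = 71.4154 quarters
= 71.4154/4 years

17.85 years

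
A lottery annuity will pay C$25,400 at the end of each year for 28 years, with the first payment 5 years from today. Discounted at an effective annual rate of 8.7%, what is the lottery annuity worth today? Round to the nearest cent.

PV at t=4 (ordinary 28-year annuity): 25400 × a(28|0.087) = 25400 × 10.382384 = 263,712.5575
Discount back 4 years: 263,712.5575 × (1+0.087)^(−4) = 263,712.5575 × 0.716278 = 188,891.5952

C$188,891.60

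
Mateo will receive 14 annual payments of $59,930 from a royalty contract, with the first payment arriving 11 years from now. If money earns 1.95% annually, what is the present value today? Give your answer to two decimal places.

Value one period before first payment (t=10): 59930 × [1 − (1+0.0195)^(−14)] / 0.0195 = 59930 × 12.148959 = 728,087.1129
Discount back 10 years: 728,087.1129 × (1+0.0195)^(−10) = 728,087.1129 × 0.824380 = 600,220.8022

$600,220.80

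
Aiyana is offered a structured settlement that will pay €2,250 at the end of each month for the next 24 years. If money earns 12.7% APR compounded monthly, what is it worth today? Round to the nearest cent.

i = 0.127/12 = 0.0105833 per month; n = 24·12 = 288.
PV = PMT · [1 − (1+i)^(−n)] / i = 2250 · 89.931980 = 202,346.9547

€202,346.95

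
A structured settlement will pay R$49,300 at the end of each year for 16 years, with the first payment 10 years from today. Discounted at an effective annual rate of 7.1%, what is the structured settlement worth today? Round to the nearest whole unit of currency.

R$249,544

Value one period before first payment (t=9): 49300 × [1 − (1+0.071)^(−16)] / 0.071 = 49300 × 9.384374 = 462,649.6560
PV₀ = 462,649.6560 / (1+0.071)^9 = 462,649.6560 / 1.853981 = 249,543.9275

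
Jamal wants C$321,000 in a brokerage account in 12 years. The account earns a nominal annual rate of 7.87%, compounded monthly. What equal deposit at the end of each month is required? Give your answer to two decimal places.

C$1,346.61

With 12 periods per year: i = 0.00655833, n = 144.
PMT = 321000 / ( [(1+0.00655833)^144 − 1] / 0.00655833 ) = 321000 / 238.376750 = 1,346.6078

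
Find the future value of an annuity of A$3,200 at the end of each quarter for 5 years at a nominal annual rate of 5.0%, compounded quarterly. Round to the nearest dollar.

A$72,202

i = 0.05/4 = 0.0125 per quarter; n = 5·4 = 20.
FV = 3200 × [(1+0.0125)^20 − 1] / 0.0125 = 3200 × 22.562979 = 72,201.5313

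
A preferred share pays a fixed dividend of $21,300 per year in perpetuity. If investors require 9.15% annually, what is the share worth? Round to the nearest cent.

$232,786.89

PV = PMT / i = 21300 / 0.0915 = 232,786.8852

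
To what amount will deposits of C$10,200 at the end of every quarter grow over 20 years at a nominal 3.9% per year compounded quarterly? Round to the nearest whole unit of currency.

C$1,227,396

With 4 periods per year: i = 0.00975, n = 80.
FV = PMT · [(1+i)^n − 1] / i = 10200 · 120.332953 = 1,227,396.1212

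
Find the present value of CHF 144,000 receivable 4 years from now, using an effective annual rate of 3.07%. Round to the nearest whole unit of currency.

PV = FV·(1+i)^(−n) = 144,000 × 0.886076 = 127,594.9212

CHF 127,595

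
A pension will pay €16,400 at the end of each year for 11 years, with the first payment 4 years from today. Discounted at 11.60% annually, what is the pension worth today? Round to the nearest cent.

Value one period before first payment (t=3): 16400 × [1 − (1+0.116)^(−11)] / 0.116 = 16400 × 6.042969 = 99,104.6898
Discount back 3 years: 99,104.6898 × (1+0.116)^(−3) = 99,104.6898 × 0.719461 = 71,301.9854

€71,301.99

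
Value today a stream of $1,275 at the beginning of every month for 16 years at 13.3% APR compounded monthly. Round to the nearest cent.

$102,299.56

i = 0.133/12 = 0.0110833 per month; n = 16·12 = 192.
Annuity factor a(192|0.0110833) × (1+i) = 80.234952; PV = 1275 × 80.234952 = 102,299.5642
(annuity-due: payments at period start, so ×(1+i).)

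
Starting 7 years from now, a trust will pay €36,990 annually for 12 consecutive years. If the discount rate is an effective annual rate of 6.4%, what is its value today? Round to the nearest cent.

Value one period before first payment (t=6): 36990 × [1 − (1+0.064)^(−12)] / 0.064 = 36990 × 8.203008 = 303,429.2605
PV₀ = 303,429.2605 / (1+0.064)^6 = 303,429.2605 / 1.450941 = 209,125.8364

€209,125.84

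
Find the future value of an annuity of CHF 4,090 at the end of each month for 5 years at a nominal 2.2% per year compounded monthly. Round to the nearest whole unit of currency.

With 12 periods per year: i = 0.00183333, n = 60.
FV = 4090 × [(1+0.00183333)^60 − 1] / 0.00183333 = 4090 × 63.363085 = 259,155.0168

CHF 259,155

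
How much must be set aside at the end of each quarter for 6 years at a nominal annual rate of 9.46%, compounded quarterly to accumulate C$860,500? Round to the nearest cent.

i = 0.0946/4 = 0.02365 per quarter; n = 6·4 = 24.
PMT = 860500 / ( [(1+0.02365)^24 − 1] / 0.02365 ) = 860500 / 31.814386 = 27,047.5126

C$27,047.51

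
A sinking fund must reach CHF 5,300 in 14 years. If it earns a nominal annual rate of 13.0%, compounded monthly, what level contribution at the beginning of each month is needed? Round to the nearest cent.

With 12 periods per year: i = 0.0108333, n = 168.
PMT = 5300 / ( [(1+0.0108333)^168 − 1] / 0.0108333 × (1+i) ) = 5300 / 476.965108 = 11.1119

CHF 11.11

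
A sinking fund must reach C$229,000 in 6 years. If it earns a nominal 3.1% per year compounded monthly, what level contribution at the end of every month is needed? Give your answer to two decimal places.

With 12 periods per year: i = 0.00258333, n = 72.
FV-annuity factor = 79.019392; PMT = 229000 / 79.019392 = 2,898.0228

C$2,898.02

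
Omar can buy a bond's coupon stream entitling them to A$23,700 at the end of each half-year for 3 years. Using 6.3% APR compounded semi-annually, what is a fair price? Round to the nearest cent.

A$127,751.59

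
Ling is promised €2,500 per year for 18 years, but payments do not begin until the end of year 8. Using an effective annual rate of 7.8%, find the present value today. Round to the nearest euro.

Value one period before first payment (t=7): 2500 × [1 − (1+0.078)^(−18)] / 0.078 = 2500 × 9.503343 = 23,758.3576
Discount back 7 years: 23,758.3576 × (1+0.078)^(−7) = 23,758.3576 × 0.591111 = 14,043.8146

€14,044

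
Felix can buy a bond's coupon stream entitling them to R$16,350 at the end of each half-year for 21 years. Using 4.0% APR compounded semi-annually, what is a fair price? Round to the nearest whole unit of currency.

R$461,639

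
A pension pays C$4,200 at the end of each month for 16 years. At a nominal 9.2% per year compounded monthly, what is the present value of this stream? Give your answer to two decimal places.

C$421,410.87

With 12 periods per year: i = 0.00766667, n = 192.
Annuity factor a(192|0.00766667) = 100.335921; PV = 4200 × 100.335921 = 421,410.8692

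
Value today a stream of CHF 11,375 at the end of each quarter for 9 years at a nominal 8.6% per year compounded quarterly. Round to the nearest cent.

i = 0.086/4 = 0.0215 per quarter; n = 9·4 = 36.
PV = PMT · [1 − (1+i)^(−n)] / i = 11375 · 24.885429 = 283,071.7593

CHF 283,071.76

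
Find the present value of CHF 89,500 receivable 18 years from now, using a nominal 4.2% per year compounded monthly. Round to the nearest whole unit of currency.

i = 0.042/12 = 0.0035 per month; n = 18·12 = 216.
PV = 89,500 / (1 + 0.0035)^216 = 89,500 / 2.126931 = 42,079.4100

CHF 42,079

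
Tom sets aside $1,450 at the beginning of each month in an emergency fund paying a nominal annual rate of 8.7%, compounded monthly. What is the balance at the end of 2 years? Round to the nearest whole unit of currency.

With 12 periods per year: i = 0.00725, n = 24.
FV = 1450 × [(1+0.00725)^24 − 1] / 0.00725 × (1+i) = 1450 × 26.300865 = 38,136.2540
Payments are at the start of each period, so multiply by (1+i).

$38,136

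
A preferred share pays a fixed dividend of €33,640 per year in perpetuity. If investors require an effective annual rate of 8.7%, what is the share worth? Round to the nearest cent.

€386,666.67

PV = PMT / i = 33640 / 0.087 = 386,666.6667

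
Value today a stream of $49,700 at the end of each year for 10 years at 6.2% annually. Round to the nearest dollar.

Annuity factor a(10|0.062) = 7.290846; PV = 49700 × 7.290846 = 362,355.0530

$362,355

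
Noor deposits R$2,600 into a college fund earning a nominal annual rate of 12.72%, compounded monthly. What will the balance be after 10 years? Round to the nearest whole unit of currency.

i = 0.1272/12 = 0.0106 per month; n = 10·12 = 120.
2,600 × (1+0.0106)^120 = 2,600 × 3.544176 = 9,214.8573

R$9,215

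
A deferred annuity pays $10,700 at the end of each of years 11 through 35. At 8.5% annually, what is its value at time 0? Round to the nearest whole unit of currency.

$48,433

Value one period before first payment (t=10): 10700 × [1 − (1+0.085)^(−25)] / 0.085 = 10700 × 10.234191 = 109,505.8413
Discount back 10 years: 109,505.8413 × (1+0.085)^(−10) = 109,505.8413 × 0.442285 = 48,432.8365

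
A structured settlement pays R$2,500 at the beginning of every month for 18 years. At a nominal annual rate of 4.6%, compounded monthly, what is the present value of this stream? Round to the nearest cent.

Periodic rate i = 0.046/12 = 0.00383333; n = 18 × 12 = 216 periods.
PV = 2500 × [1 − (1+0.00383333)^(−216)] / 0.00383333 × (1+i) = 2500 × 147.271664 = 368,179.1592
Payments are at the start of each period, so multiply by (1+i).

R$368,179.16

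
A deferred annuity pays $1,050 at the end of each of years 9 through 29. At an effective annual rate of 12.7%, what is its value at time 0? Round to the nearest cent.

PV at t=8 (ordinary 21-year annuity): 1050 × a(21|0.127) = 1050 × 7.234584 = 7,596.3134
Discount back 8 years: 7,596.3134 × (1+0.127)^(−8) = 7,596.3134 × 0.384245 = 2,918.8485

$2,918.85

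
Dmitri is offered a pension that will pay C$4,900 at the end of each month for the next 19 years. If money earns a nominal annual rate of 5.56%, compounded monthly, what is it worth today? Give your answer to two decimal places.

With 12 periods per year: i = 0.00463333, n = 228.
PV = 4900 × [1 − (1+0.00463333)^(−228)] / 0.00463333 = 4900 × 140.599713 = 688,938.5930

C$688,938.59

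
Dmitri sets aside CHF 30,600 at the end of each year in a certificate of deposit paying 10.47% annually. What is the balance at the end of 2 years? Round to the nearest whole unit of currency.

FV = PMT · [(1+i)^n − 1] / i = 30600 · 2.104700 = 64,403.8200

CHF 64,404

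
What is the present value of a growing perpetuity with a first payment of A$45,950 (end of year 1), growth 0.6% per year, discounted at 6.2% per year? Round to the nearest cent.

PV = PMT / (i − g) = 45950 / (0.062 − 0.006) = 45950 / 0.056000 = 820,535.7143

A$820,535.71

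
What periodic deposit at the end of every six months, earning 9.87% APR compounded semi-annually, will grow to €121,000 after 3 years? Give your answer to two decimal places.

€17,818.23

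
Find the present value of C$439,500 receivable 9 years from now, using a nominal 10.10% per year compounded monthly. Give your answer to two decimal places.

C$177,761.32

With 12 periods per year: i = 0.00841667, n = 108.
Discount factor = (1+0.00841667)^(−108) = 0.404463; PV = 439,500 × 0.404463 = 177,761.3219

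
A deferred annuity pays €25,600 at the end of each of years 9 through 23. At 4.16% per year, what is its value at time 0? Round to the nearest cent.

PV at t=8 (ordinary 15-year annuity): 25600 × a(15|0.0416) = 25600 × 10.995023 = 281,472.5850
Discount back 8 years: 281,472.5850 × (1+0.0416)^(−8) = 281,472.5850 × 0.721759 = 203,155.3819

€203,155.38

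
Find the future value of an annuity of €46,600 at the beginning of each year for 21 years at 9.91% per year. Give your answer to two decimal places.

FV = PMT · [(1+i)^n − 1] / i × (1+i) = 46600 · 69.585287 = 3,242,674.3700
(annuity-due: payments at period start, so ×(1+i).)

€3,242,674.37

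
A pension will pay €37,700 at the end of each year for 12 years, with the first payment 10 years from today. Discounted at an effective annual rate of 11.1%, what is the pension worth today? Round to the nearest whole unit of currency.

Value one period before first payment (t=9): 37700 × [1 − (1+0.111)^(−12)] / 0.111 = 37700 × 6.461543 = 243,600.1897
PV₀ = 243,600.1897 / (1+0.111)^9 = 243,600.1897 / 2.578853 = 94,460.6852

€94,461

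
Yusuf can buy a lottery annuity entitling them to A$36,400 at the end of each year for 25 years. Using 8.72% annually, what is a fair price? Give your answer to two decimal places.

PV = PMT · [1 − (1+i)^(−n)] / i = 36400 · 10.049657 = 365,807.5310

A$365,807.53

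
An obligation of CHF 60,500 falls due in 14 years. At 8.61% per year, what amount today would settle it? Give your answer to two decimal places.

CHF 19,036.10

Discount factor = (1+0.0861)^(−14) = 0.314646; PV = 60,500 × 0.314646 = 19,036.1002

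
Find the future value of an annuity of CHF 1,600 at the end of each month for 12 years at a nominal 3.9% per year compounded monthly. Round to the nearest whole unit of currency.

CHF 293,212

Periodic rate i = 0.039/12 = 0.00325; n = 12 × 12 = 144 periods.
Accumulation factor s(144|0.00325) = 183.257269; FV = 1600 × 183.257269 = 293,211.6296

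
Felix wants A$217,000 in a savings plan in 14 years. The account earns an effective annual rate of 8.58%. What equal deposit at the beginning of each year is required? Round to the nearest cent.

PMT = 217000 / ( [(1+0.0858)^14 − 1] / 0.0858 × (1+i) ) = 217000 / 27.409539 = 7,916.9519

A$7,916.95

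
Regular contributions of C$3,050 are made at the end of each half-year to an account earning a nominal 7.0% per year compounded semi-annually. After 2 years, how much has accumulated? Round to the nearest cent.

i = 0.07/2 = 0.035 per half-year; n = 2·2 = 4.
Accumulation factor s(4|0.035) = 4.214943; FV = 3050 × 4.214943 = 12,855.5758

C$12,855.58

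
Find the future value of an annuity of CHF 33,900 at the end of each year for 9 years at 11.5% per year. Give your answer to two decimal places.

CHF 490,409.03

Accumulation factor s(9|0.115) = 14.466343; FV = 33900 × 14.466343 = 490,409.0265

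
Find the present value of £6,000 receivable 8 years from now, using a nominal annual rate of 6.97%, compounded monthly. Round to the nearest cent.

£3,441.04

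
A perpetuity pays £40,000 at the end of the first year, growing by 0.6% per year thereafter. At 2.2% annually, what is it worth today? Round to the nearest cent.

PV = PMT / (i − g) = 40000 / (0.022 − 0.006) = 40000 / 0.016000 = 2,500,000.0000

£2,500,000.00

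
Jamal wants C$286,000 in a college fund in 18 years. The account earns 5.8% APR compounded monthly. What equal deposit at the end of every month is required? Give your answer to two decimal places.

C$753.96

Periodic rate i = 0.058/12 = 0.00483333; n = 18 × 12 = 216 periods.
PMT = 286000 / ( [(1+0.00483333)^216 − 1] / 0.00483333 ) = 286000 / 379.328650 = 753.9636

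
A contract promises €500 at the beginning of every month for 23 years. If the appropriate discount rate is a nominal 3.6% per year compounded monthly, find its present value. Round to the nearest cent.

€94,037.24

With 12 periods per year: i = 0.003, n = 276.
PV = PMT · [1 − (1+i)^(−n)] / i × (1+i) = 500 · 188.074480 = 94,037.2399
(annuity-due: payments at period start, so ×(1+i).)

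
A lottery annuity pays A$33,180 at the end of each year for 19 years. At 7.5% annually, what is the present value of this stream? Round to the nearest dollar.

Annuity factor a(19|0.075) = 9.959078; PV = 33180 × 9.959078 = 330,442.2150

A$330,442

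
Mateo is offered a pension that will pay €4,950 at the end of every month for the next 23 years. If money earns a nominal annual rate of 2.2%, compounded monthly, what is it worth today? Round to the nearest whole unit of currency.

€1,071,409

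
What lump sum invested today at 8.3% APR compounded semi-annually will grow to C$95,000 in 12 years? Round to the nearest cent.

Periodic rate i = 0.083/2 = 0.0415; n = 12 × 2 = 24 periods.
PV = FV·(1+i)^(−n) = 95,000 × 0.376858 = 35,801.4835

C$35,801.48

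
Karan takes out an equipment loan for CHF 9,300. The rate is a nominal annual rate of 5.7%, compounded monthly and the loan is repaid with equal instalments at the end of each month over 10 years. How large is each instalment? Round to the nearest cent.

CHF 101.85

With 12 periods per year: i = 0.00475, n = 120.
PMT = 9300 / ( [1 − (1+0.00475)^(−120)] / 0.00475 ) = 9300 / 91.307554 = 101.8536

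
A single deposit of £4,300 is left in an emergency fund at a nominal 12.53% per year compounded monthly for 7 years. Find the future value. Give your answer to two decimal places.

With 12 periods per year: i = 0.0104417, n = 84.
4,300 × (1+0.0104417)^84 = 4,300 × 2.393011 = 10,289.9476

£10,289.95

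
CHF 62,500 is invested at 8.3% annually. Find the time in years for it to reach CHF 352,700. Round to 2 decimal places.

21.70 years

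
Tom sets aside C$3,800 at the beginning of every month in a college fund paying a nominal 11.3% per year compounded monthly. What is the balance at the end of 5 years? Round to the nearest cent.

C$307,461.16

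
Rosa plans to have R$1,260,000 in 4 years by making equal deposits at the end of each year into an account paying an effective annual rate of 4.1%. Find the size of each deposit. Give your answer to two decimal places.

FV-annuity factor = 4.252793; PMT = 1.26e+06 / 4.252793 = 296,275.8882

R$296,275.89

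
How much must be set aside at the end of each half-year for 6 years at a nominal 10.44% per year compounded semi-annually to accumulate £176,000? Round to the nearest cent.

£10,917.22

With 2 periods per year: i = 0.0522, n = 12.
PMT = 176000 / ( [(1+0.0522)^12 − 1] / 0.0522 ) = 176000 / 16.121327 = 10,917.2154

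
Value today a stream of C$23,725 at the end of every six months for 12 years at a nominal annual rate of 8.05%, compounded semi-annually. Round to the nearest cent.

C$360,810.08

Periodic rate i = 0.0805/2 = 0.04025; n = 12 × 2 = 24 periods.
PV = 23725 × [1 − (1+0.04025)^(−24)] / 0.04025 = 23725 × 15.208012 = 360,810.0815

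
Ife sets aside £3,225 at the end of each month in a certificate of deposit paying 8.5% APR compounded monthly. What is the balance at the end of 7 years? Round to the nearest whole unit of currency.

£368,439

i = 0.085/12 = 0.00708333 per month; n = 7·12 = 84.
FV = 3225 × [(1+0.00708333)^84 − 1] / 0.00708333 = 3225 × 114.244559 = 368,438.7021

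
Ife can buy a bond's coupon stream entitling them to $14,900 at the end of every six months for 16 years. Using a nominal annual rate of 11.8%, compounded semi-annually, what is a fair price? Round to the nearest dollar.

Periodic rate i = 0.118/2 = 0.059; n = 16 × 2 = 32 periods.
PV = 14900 × [1 − (1+0.059)^(−32)] / 0.059 = 14900 × 14.242221 = 212,209.0936

$212,209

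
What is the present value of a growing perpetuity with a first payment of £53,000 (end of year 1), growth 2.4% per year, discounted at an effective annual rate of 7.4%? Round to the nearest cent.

PV = D₁/(r − g) = 53000/(0.074 − 0.024) = 1,060,000.0000

£1,060,000.00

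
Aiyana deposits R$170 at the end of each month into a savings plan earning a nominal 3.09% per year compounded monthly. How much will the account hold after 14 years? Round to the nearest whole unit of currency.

R$35,677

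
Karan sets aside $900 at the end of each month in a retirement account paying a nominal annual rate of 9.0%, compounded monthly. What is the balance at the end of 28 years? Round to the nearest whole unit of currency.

$1,357,473

i = 0.09/12 = 0.0075 per month; n = 28·12 = 336.
Accumulation factor s(336|0.0075) = 1508.303750; FV = 900 × 1508.303750 = 1,357,473.3747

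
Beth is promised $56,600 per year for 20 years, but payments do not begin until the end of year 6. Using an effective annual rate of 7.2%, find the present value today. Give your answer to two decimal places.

$417,043.60

PV at t=5 (ordinary 20-year annuity): 56600 × a(20|0.072) = 56600 × 10.431312 = 590,412.2818
Discount back 5 years: 590,412.2818 × (1+0.072)^(−5) = 590,412.2818 × 0.706360 = 417,043.5957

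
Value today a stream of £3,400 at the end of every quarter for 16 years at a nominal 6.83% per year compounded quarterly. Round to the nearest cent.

£131,742.06

i = 0.0683/4 = 0.017075 per quarter; n = 16·4 = 64.
Annuity factor a(64|0.017075) = 38.747666; PV = 3400 × 38.747666 = 131,742.0627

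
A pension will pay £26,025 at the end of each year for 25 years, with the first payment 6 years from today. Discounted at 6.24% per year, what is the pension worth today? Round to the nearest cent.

£240,300.35

Value one period before first payment (t=5): 26025 × [1 − (1+0.0624)^(−25)] / 0.0624 = 26025 × 12.496948 = 325,233.0758
PV₀ = 325,233.0758 / (1+0.0624)^5 = 325,233.0758 / 1.353444 = 240,300.3461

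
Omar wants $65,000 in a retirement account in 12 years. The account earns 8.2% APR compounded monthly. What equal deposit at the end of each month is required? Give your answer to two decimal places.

Periodic rate i = 0.082/12 = 0.00683333; n = 12 × 12 = 144 periods.
FV-annuity factor = 243.833756; PMT = 65000 / 243.833756 = 266.5751

$266.58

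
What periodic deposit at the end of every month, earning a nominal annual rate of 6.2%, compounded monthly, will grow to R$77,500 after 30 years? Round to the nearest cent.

R$74.25

i = 0.062/12 = 0.00516667 per month; n = 30·12 = 360.
PMT = 77500 / ( [(1+0.00516667)^360 − 1] / 0.00516667 ) = 77500 / 1043.816159 = 74.2468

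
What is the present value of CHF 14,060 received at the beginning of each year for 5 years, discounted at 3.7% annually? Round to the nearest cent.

PV = PMT · [1 − (1+i)^(−n)] / i × (1+i) = 14060 · 4.655707 = 65,459.2343
(Beginning-of-period payments → annuity-due factor ×(1+i).)

CHF 65,459.23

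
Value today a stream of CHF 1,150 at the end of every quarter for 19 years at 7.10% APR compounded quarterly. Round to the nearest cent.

CHF 47,775.96

Periodic rate i = 0.071/4 = 0.01775; n = 19 × 4 = 76 periods.
Annuity factor a(76|0.01775) = 41.544315; PV = 1150 × 41.544315 = 47,775.9619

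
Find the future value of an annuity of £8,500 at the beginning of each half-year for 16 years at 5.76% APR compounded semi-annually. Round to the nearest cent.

£449,626.43

i = 0.0576/2 = 0.0288 per half-year; n = 16·2 = 32.
FV = PMT · [(1+i)^n − 1] / i × (1+i) = 8500 · 52.897227 = 449,626.4293
Payments are at the start of each period, so multiply by (1+i).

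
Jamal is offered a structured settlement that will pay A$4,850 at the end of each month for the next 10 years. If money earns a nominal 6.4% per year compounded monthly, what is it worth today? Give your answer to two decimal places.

A$429,052.30

i = 0.064/12 = 0.00533333 per month; n = 10·12 = 120.
PV = 4850 × [1 − (1+0.00533333)^(−120)] / 0.00533333 = 4850 × 88.464391 = 429,052.2984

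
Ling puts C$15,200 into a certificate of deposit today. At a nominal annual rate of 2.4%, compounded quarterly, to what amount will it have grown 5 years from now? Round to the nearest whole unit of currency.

C$17,132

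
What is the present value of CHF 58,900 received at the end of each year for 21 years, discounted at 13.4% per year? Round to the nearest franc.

Annuity factor a(21|0.134) = 6.930553; PV = 58900 × 6.930553 = 408,209.5428

CHF 408,210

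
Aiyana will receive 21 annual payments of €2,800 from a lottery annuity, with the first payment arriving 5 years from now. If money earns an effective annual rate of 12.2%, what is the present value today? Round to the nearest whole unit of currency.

€13,191

PV at t=4 (ordinary 21-year annuity): 2800 × a(21|0.122) = 2800 × 7.465935 = 20,904.6191
PV₀ = 20,904.6191 / (1+0.122)^4 = 20,904.6191 / 1.584789 = 13,190.7907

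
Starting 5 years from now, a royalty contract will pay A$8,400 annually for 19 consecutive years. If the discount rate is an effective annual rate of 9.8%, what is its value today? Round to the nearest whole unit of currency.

Value one period before first payment (t=4): 8400 × [1 − (1+0.098)^(−19)] / 0.098 = 8400 × 8.476934 = 71,206.2456
Discount back 4 years: 71,206.2456 × (1+0.098)^(−4) = 71,206.2456 × 0.688003 = 48,990.1453

A$48,990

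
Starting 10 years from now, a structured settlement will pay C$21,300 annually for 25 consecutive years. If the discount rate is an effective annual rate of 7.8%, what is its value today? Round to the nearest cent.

Value one period before first payment (t=9): 21300 × [1 − (1+0.078)^(−25)] / 0.078 = 21300 × 10.859699 = 231,311.5871
PV₀ = 231,311.5871 / (1+0.078)^9 = 231,311.5871 / 1.965934 = 117,659.9178

C$117,659.92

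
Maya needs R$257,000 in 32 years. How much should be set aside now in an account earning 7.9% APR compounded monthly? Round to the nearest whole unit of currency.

R$20,684

With 12 periods per year: i = 0.00658333, n = 384.
Discount factor = (1+0.00658333)^(−384) = 0.080483; PV = 257,000 × 0.080483 = 20,684.0129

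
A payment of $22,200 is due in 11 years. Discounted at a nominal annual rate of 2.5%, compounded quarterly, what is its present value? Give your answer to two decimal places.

$16,876.94

With 4 periods per year: i = 0.00625, n = 44.
Discount factor = (1+0.00625)^(−44) = 0.760222; PV = 22,200 × 0.760222 = 16,876.9384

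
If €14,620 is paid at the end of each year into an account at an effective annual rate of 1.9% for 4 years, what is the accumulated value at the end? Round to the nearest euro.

€60,168

FV = 14620 × [(1+0.019)^4 − 1] / 0.019 = 14620 × 4.115451 = 60,167.8916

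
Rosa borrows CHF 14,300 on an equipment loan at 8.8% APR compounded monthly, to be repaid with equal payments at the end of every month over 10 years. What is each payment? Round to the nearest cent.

Periodic rate i = 0.088/12 = 0.00733333; n = 10 × 12 = 120 periods.
Annuity-PV factor = 79.620421; PMT = 14300 / 79.620421 = 179.6022

CHF 179.60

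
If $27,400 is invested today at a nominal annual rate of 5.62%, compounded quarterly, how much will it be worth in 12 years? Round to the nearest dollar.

$53,530

With 4 periods per year: i = 0.01405, n = 48.
27,400 × (1+0.01405)^48 = 27,400 × 1.953663 = 53,530.3759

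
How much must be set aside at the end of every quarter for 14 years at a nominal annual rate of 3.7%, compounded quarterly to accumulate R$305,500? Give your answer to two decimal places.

With 4 periods per year: i = 0.00925, n = 56.
FV-annuity factor = 72.937803; PMT = 305500 / 72.937803 = 4,188.5002

R$4,188.50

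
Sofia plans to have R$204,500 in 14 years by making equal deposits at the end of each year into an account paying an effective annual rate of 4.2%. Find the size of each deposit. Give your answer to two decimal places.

R$11,027.29

PMT = 204500 / ( [(1+0.042)^14 − 1] / 0.042 ) = 204500 / 18.544900 = 11,027.2907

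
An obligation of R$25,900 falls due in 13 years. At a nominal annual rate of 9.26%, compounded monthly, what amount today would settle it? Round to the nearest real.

R$7,807

i = 0.0926/12 = 0.00771667 per month; n = 13·12 = 156.
Discount factor = (1+0.00771667)^(−156) = 0.301442; PV = 25,900 × 0.301442 = 7,807.3365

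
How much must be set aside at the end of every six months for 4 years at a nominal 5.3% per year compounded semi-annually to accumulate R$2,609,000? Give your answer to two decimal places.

Periodic rate i = 0.053/2 = 0.0265; n = 4 × 2 = 8 periods.
PMT = 2.609e+06 / ( [(1+0.0265)^8 − 1] / 0.0265 ) = 2.609e+06 / 8.782657 = 297,062.7341

R$297,062.73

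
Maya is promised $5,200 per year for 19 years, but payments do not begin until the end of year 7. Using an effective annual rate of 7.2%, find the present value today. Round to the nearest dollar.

$34,889

Value one period before first payment (t=6): 5200 × [1 − (1+0.072)^(−19)] / 0.072 = 5200 × 10.182367 = 52,948.3078
PV₀ = 52,948.3078 / (1+0.072)^6 = 52,948.3078 / 1.517640 = 34,888.5864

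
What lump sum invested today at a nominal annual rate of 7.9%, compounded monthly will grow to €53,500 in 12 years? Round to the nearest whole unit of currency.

€20,797

i = 0.079/12 = 0.00658333 per month; n = 12·12 = 144.
PV = 53,500 / (1 + 0.00658333)^144 = 53,500 / 2.572538 = 20,796.5795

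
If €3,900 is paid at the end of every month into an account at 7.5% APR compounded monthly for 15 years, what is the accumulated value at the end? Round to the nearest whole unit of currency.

With 12 periods per year: i = 0.00625, n = 180.
Accumulation factor s(180|0.00625) = 331.112276; FV = 3900 × 331.112276 = 1,291,337.8777

€1,291,338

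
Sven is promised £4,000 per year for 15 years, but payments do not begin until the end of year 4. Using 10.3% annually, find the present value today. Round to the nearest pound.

£22,289

PV at t=3 (ordinary 15-year annuity): 4000 × a(15|0.103) = 4000 × 7.477581 = 29,910.3243
Discount back 3 years: 29,910.3243 × (1+0.103)^(−3) = 29,910.3243 × 0.745201 = 22,289.2053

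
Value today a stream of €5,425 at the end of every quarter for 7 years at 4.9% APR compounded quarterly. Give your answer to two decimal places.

€127,933.21

i = 0.049/4 = 0.01225 per quarter; n = 7·4 = 28.
PV = PMT · [1 − (1+i)^(−n)] / i = 5425 · 23.582159 = 127,933.2136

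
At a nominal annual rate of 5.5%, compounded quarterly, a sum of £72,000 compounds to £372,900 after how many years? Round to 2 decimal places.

30.11 years

Periodic rate i = 0.055/4 = 0.01375.
n = ln(372900/72000) / ln(1+0.01375) = ln(5.17917) / 0.013656 = 120.4309 quarters
= 120.4309/4 years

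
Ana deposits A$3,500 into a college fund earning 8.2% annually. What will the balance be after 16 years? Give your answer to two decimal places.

A$12,351.06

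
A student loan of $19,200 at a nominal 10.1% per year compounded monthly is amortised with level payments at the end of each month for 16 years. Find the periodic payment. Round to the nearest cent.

$202.01

Periodic rate i = 0.101/12 = 0.00841667; n = 16 × 12 = 192 periods.
PMT = 19200 / ( [1 − (1+0.00841667)^(−192)] / 0.00841667 ) = 19200 / 95.044736 = 202.0101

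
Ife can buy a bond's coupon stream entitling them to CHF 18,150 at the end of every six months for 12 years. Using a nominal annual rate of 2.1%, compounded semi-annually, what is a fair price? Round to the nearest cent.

CHF 383,282.09

With 2 periods per year: i = 0.0105, n = 24.
PV = PMT · [1 − (1+i)^(−n)] / i = 18150 · 21.117470 = 383,282.0855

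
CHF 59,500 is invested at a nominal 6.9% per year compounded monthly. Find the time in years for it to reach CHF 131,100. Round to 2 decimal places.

11.48 years

Periodic rate i = 0.069/12 = 0.00575.
n = ln(131100/59500) / ln(1+0.00575) = ln(2.20336) / 0.005734 = 137.7831 months
= 137.7831/12 years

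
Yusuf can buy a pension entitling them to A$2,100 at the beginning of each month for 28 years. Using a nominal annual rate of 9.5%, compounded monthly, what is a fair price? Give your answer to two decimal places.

i = 0.095/12 = 0.00791667 per month; n = 28·12 = 336.
PV = PMT · [1 − (1+i)^(−n)] / i × (1+i) = 2100 · 118.316511 = 248,464.6721
(annuity-due: payments at period start, so ×(1+i).)

A$248,464.67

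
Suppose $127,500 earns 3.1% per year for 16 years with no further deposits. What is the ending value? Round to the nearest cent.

$207,801.57

FV = 127,500 × (1 + 0.031)^16 = 207,801.5723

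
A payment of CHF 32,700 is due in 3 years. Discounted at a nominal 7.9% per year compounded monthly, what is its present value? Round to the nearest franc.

CHF 25,820

Periodic rate i = 0.079/12 = 0.00658333; n = 3 × 12 = 36 periods.
Discount factor = (1+0.00658333)^(−36) = 0.789604; PV = 32,700 × 0.789604 = 25,820.0622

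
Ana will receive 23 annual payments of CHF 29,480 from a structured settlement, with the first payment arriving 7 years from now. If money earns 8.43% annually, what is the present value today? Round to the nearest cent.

CHF 181,732.97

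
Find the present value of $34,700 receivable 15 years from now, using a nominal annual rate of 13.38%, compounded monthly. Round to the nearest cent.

With 12 periods per year: i = 0.01115, n = 180.
PV = FV·(1+i)^(−n) = 34,700 × 0.135892 = 4,715.4589

$4,715.46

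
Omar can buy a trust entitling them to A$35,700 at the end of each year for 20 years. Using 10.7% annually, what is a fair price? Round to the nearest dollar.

A$289,960

PV = 35700 × [1 − (1+0.107)^(−20)] / 0.107 = 35700 × 8.122126 = 289,959.8919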